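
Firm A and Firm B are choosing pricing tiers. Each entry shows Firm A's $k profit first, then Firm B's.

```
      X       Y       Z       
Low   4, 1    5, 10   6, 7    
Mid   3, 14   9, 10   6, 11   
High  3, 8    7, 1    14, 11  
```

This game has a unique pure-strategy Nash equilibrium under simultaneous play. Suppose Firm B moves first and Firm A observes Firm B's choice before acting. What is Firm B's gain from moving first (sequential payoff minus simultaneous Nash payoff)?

0

Solve by backward induction (Firm B leads).
- X: BR = Low, leader payoff 1.
- Y: BR = Mid, leader payoff 10.
- Z: BR = High, leader payoff 11.
Maximizing over 1, 10, 11, Firm B chooses Z. Subgame-perfect outcome: (High, Z) with payoffs (14, 11).
Under simultaneous play:
Firm A's best replies: X→Low; Y→Mid; Z→High.
Firm B's best replies: Low→Y; Mid→X; High→Z.
The unique mutual best reply is (High, Z), giving (14, 11).
Firm B's commitment gain: 11 − 11 = 0.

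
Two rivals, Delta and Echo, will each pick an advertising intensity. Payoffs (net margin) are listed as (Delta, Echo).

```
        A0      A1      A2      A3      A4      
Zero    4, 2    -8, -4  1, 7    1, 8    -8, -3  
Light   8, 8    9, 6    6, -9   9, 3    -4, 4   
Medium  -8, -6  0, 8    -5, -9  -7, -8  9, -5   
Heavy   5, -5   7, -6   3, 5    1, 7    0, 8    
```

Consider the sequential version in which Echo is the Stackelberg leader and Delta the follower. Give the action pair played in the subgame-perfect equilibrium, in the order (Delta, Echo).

Work backward from Delta's decision.
- A0: BR = Light, leader payoff 8.
- A1: BR = Light, leader payoff 6.
- A2: BR = Light, leader payoff -9.
- A3: BR = Light, leader payoff 3.
- A4: BR = Medium, leader payoff -5.
Among 8, 6, -9, 3, -5, the best is 8 at A0. Subgame-perfect outcome: (Light, A0) with payoffs (8, 8).

(Light, A0)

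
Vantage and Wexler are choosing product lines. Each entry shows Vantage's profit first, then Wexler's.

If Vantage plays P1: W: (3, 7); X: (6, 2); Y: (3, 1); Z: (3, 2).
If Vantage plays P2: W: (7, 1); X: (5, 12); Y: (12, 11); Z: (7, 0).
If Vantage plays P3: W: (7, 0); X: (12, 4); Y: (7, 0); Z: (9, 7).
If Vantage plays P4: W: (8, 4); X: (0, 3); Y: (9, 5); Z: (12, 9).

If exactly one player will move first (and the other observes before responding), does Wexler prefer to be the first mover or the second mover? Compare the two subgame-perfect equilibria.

first

If Vantage leads: Wexler's best replies are P1→W, P2→X, P3→Z, P4→Z; Vantage's induced payoffs 3, 5, 9, 12; outcome (P4, Z), payoffs (12, 9).
If Wexler leads: Vantage's best replies are W→P4, X→P3, Y→P2, Z→P4; Wexler's induced payoffs 4, 4, 11, 9; outcome (P2, Y), payoffs (12, 11).
Wexler gets 11 moving first and 9 moving second, so Wexler prefers to move first.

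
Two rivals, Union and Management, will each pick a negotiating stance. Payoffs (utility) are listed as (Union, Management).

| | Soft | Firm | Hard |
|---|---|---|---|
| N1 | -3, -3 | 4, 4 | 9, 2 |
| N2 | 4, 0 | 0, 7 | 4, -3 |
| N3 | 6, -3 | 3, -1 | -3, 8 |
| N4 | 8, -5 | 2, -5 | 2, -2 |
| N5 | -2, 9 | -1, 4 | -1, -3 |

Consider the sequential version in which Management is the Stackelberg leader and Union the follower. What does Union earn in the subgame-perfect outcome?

Union best-responds to each possible Management move:
- Soft: Union compares -3, 4, 6, 8, -2 and picks N4; Management would get -5.
- Firm: Union compares 4, 0, 3, 2, -1 and picks N1; Management would get 4.
- Hard: Union compares 9, 4, -3, 2, -1 and picks N1; Management would get 2.
Among -5, 4, 2, the best is 4 at Firm. Subgame-perfect outcome: (N1, Firm) with payoffs (4, 4).

4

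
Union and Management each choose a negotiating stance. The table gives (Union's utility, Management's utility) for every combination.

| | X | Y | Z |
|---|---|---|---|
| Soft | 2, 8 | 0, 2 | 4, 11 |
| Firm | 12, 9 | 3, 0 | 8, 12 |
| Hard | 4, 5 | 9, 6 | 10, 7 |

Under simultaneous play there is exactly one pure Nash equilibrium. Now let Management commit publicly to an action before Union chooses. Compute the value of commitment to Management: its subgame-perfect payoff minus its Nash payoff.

2

Union best-responds to each possible Management move:
- X: BR = Firm, leader payoff 9.
- Y: BR = Hard, leader payoff 6.
- Z: BR = Hard, leader payoff 7.
Management's induced payoffs are 9, 6, 7, so Management commits to X. Subgame-perfect outcome: (Firm, X) with payoffs (12, 9).
For the simultaneous game, intersect best replies.
Union's best replies: X→Firm; Y→Hard; Z→Hard.
Management's best replies: Soft→Z; Firm→Z; Hard→Z.
Only (Hard, Z) has each player best-responding; Nash payoffs (10, 7).
Management's commitment gain: 9 − 7 = 2.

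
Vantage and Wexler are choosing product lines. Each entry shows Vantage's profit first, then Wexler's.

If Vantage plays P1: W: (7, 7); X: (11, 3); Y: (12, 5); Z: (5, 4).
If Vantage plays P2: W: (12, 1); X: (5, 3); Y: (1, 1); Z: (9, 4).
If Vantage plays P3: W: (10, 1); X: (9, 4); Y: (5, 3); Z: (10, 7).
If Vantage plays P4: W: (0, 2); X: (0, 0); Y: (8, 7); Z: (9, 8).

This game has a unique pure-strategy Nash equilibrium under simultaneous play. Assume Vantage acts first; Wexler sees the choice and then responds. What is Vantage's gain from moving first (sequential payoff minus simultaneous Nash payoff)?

Solve by backward induction (Vantage leads).
- P1: BR = W, leader payoff 7.
- P2: BR = Z, leader payoff 9.
- P3: BR = Z, leader payoff 10.
- P4: BR = Z, leader payoff 9.
Maximizing over 7, 9, 10, 9, Vantage chooses P3. Subgame-perfect outcome: (P3, Z) with payoffs (10, 7).
Now find the simultaneous Nash equilibrium.
Vantage's best replies: W→P2; X→P1; Y→P1; Z→P3.
Wexler's best replies: P1→W; P2→Z; P3→Z; P4→Z.
The unique mutual best reply is (P3, Z), giving (10, 7).
Vantage's commitment gain: 10 − 10 = 0.

0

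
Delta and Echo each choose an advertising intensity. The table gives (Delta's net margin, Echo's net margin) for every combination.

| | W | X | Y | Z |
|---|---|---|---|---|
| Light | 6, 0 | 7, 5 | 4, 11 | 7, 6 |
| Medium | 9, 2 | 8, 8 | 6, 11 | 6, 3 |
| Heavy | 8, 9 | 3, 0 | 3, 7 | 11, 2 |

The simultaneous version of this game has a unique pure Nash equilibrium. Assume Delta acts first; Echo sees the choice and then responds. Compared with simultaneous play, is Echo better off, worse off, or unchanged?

worse off

Backward induction with Delta moving first.
- Light: BR = Y, leader payoff 4.
- Medium: BR = Y, leader payoff 6.
- Heavy: BR = W, leader payoff 8.
Delta's induced payoffs are 4, 6, 8, so Delta commits to Heavy. Subgame-perfect outcome: (Heavy, W) with payoffs (8, 9).
Now find the simultaneous Nash equilibrium.
Delta's best replies: W→Medium; X→Medium; Y→Medium; Z→Heavy.
Echo's best replies: Light→Y; Medium→Y; Heavy→W.
Only (Medium, Y) has each player best-responding; Nash payoffs (6, 11).
Echo earns 9 sequentially versus 11 at the Nash outcome: worse off.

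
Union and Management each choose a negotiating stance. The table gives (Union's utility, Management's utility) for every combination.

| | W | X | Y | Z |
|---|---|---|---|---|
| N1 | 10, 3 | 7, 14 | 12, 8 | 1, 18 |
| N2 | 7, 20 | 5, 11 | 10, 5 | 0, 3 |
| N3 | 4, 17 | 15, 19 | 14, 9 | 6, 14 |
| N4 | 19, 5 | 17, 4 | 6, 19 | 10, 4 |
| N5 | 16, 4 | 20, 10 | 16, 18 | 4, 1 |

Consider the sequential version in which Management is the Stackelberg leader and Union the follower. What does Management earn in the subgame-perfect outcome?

Backward induction with Management moving first.
- W: BR = N4, leader payoff 5.
- X: BR = N5, leader payoff 10.
- Y: BR = N5, leader payoff 18.
- Z: BR = N4, leader payoff 4.
Management's induced payoffs are 5, 10, 18, 4, so Management commits to Y. Subgame-perfect outcome: (N5, Y) with payoffs (16, 18).

18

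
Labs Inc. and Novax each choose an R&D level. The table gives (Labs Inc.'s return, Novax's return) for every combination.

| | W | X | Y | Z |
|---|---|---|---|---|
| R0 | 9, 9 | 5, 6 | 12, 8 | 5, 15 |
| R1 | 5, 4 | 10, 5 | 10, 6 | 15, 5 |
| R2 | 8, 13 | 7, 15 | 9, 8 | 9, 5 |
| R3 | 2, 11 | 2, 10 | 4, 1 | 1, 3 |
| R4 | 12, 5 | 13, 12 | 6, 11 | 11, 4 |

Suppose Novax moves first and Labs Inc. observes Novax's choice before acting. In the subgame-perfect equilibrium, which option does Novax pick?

Solve by backward induction (Novax leads).
- W: Labs Inc. compares 9, 5, 8, 2, 12 and picks R4; Novax would get 5.
- X: Labs Inc. compares 5, 10, 7, 2, 13 and picks R4; Novax would get 12.
- Y: Labs Inc. compares 12, 10, 9, 4, 6 and picks R0; Novax would get 8.
- Z: Labs Inc. compares 5, 15, 9, 1, 11 and picks R1; Novax would get 5.
Maximizing over 5, 12, 8, 5, Novax chooses X. Subgame-perfect outcome: (R4, X) with payoffs (13, 12).

X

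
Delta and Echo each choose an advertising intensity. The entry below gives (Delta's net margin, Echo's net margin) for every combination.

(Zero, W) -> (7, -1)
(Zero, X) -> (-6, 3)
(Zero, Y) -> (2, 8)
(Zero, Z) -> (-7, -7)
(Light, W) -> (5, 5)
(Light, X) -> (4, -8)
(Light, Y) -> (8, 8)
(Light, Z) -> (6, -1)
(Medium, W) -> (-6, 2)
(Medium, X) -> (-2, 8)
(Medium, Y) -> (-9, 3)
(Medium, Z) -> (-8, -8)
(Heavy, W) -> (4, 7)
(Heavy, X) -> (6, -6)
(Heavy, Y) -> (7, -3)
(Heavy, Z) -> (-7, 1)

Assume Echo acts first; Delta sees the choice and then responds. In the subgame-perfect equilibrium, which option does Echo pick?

Y

Solve by backward induction (Echo leads).
- W: BR = Zero, leader payoff -1.
- X: BR = Heavy, leader payoff -6.
- Y: BR = Light, leader payoff 8.
- Z: BR = Light, leader payoff -1.
Among -1, -6, 8, -1, the best is 8 at Y. Subgame-perfect outcome: (Light, Y) with payoffs (8, 8).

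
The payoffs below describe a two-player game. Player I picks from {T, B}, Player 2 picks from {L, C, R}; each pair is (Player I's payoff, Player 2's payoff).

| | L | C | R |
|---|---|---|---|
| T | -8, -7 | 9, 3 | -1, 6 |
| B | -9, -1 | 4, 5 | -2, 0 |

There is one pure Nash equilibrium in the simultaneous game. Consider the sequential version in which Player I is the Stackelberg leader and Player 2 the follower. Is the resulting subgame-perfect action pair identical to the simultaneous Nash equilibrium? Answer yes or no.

Work backward from Player 2's decision.
- T: BR = R, leader payoff -1.
- B: BR = C, leader payoff 4.
Player I's induced payoffs are -1, 4, so Player I commits to B. Subgame-perfect outcome: (B, C) with payoffs (4, 5).
Now find the simultaneous Nash equilibrium.
Player I's best replies: L→T; C→T; R→T.
Player 2's best replies: T→R; B→C.
The unique mutual best reply is (T, R), giving (-1, 6).
Sequential outcome (B, C) differs from the Nash profile (T, R).

no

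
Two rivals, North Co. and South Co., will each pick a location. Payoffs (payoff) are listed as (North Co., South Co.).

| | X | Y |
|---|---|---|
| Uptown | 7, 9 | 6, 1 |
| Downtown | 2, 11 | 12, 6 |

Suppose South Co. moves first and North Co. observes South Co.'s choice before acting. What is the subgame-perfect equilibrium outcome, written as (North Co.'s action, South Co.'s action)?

Work backward from North Co.'s decision.
- X → North Co. plays Uptown (best of 7, 2); South Co. gets 9.
- Y → North Co. plays Downtown (best of 6, 12); South Co. gets 6.
South Co.'s induced payoffs are 9, 6, so South Co. commits to X. Subgame-perfect outcome: (Uptown, X) with payoffs (7, 9).

(Uptown, X)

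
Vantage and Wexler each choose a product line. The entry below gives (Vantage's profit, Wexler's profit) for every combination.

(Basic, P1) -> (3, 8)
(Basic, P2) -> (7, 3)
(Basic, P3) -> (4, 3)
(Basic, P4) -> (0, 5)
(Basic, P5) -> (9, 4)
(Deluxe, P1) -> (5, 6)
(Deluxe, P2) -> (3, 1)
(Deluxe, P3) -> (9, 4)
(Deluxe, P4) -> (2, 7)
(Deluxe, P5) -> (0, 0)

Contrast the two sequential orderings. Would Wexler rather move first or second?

second

If Vantage leads: Wexler's best replies are Basic→P1, Deluxe→P4; Vantage's induced payoffs 3, 2; outcome (Basic, P1), payoffs (3, 8).
If Wexler leads: Vantage's best replies are P1→Deluxe, P2→Basic, P3→Deluxe, P4→Deluxe, P5→Basic; Wexler's induced payoffs 6, 3, 4, 7, 4; outcome (Deluxe, P4), payoffs (2, 7).
Wexler gets 7 moving first and 8 moving second, so Wexler prefers to move second.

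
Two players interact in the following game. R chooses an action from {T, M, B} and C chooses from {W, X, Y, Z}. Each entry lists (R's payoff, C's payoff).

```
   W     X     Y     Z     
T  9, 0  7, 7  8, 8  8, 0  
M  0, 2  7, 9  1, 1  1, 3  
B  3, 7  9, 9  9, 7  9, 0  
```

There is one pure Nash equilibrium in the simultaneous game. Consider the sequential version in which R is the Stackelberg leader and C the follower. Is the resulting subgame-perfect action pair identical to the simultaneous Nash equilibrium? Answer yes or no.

C best-responds to each possible R move:
- T → C plays Y (best of 0, 7, 8, 0); R gets 8.
- M → C plays X (best of 2, 9, 1, 3); R gets 7.
- B → C plays X (best of 7, 9, 7, 0); R gets 9.
R's induced payoffs are 8, 7, 9, so R commits to B. Subgame-perfect outcome: (B, X) with payoffs (9, 9).
Under simultaneous play:
R's best replies: W→T; X→B; Y→B; Z→B.
C's best replies: T→Y; M→X; B→X.
Only (B, X) has each player best-responding; Nash payoffs (9, 9).
Sequential outcome (B, X) coincides with the Nash profile (B, X).

yes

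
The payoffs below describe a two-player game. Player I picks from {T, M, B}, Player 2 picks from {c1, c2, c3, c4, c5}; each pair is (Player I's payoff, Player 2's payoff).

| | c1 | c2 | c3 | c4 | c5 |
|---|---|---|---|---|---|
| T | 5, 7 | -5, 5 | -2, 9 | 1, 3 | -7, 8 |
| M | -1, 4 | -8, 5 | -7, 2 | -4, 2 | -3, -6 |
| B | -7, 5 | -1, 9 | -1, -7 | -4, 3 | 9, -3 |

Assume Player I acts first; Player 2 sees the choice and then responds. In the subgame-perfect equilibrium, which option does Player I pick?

Solve by backward induction (Player I leads).
- T: BR = c3, leader payoff -2.
- M: BR = c2, leader payoff -8.
- B: BR = c2, leader payoff -1.
Maximizing over -2, -8, -1, Player I chooses B. Subgame-perfect outcome: (B, c2) with payoffs (-1, 9).

B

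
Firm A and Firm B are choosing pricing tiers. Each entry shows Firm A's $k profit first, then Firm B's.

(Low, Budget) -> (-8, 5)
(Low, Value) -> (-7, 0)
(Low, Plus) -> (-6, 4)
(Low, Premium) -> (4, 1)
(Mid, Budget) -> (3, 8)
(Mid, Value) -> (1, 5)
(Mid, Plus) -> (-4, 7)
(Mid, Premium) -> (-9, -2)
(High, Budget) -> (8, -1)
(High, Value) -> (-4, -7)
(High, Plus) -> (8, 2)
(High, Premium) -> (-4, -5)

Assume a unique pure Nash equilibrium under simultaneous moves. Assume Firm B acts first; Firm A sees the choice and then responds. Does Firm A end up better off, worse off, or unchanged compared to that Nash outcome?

Firm A best-responds to each possible Firm B move:
- Budget: Firm A compares -8, 3, 8 and picks High; Firm B would get -1.
- Value: Firm A compares -7, 1, -4 and picks Mid; Firm B would get 5.
- Plus: Firm A compares -6, -4, 8 and picks High; Firm B would get 2.
- Premium: Firm A compares 4, -9, -4 and picks Low; Firm B would get 1.
Firm B's induced payoffs are -1, 5, 2, 1, so Firm B commits to Value. Subgame-perfect outcome: (Mid, Value) with payoffs (1, 5).
Now find the simultaneous Nash equilibrium.
Firm A's best replies: Budget→High; Value→Mid; Plus→High; Premium→Low.
Firm B's best replies: Low→Budget; Mid→Budget; High→Plus.
Only (High, Plus) has each player best-responding; Nash payoffs (8, 2).
Firm A earns 1 sequentially versus 8 at the Nash outcome: worse off.

worse off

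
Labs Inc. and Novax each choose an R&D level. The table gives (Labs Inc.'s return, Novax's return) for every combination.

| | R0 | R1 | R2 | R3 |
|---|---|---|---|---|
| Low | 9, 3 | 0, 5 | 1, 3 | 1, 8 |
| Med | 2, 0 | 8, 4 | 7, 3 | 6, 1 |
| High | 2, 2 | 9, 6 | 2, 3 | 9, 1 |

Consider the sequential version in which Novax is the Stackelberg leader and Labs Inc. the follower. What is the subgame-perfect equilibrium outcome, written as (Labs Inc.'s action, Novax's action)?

Labs Inc. best-responds to each possible Novax move:
- R0 → Labs Inc. plays Low (best of 9, 2, 2); Novax gets 3.
- R1 → Labs Inc. plays High (best of 0, 8, 9); Novax gets 6.
- R2 → Labs Inc. plays Med (best of 1, 7, 2); Novax gets 3.
- R3 → Labs Inc. plays High (best of 1, 6, 9); Novax gets 1.
Among 3, 6, 3, 1, the best is 6 at R1. Subgame-perfect outcome: (High, R1) with payoffs (9, 6).

(High, R1)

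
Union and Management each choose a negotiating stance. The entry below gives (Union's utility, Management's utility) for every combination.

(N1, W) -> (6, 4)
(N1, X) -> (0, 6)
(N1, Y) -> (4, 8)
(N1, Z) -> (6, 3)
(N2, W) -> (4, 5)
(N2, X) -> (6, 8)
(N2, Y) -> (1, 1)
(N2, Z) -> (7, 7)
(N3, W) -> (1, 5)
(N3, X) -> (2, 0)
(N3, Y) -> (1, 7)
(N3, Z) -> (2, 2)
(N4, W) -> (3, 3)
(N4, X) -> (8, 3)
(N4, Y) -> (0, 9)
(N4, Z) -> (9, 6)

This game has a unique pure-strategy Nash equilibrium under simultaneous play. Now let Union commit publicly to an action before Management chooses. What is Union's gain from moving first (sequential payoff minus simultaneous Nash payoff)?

2

Management best-responds to each possible Union move:
- N1: Management compares 4, 6, 8, 3 and picks Y; Union would get 4.
- N2: Management compares 5, 8, 1, 7 and picks X; Union would get 6.
- N3: Management compares 5, 0, 7, 2 and picks Y; Union would get 1.
- N4: Management compares 3, 3, 9, 6 and picks Y; Union would get 0.
Among 4, 6, 1, 0, the best is 6 at N2. Subgame-perfect outcome: (N2, X) with payoffs (6, 8).
Under simultaneous play:
Union's best replies: W→N1; X→N4; Y→N1; Z→N4.
Management's best replies: N1→Y; N2→X; N3→Y; N4→Y.
The unique mutual best reply is (N1, Y), giving (4, 8).
Union's commitment gain: 6 − 4 = 2.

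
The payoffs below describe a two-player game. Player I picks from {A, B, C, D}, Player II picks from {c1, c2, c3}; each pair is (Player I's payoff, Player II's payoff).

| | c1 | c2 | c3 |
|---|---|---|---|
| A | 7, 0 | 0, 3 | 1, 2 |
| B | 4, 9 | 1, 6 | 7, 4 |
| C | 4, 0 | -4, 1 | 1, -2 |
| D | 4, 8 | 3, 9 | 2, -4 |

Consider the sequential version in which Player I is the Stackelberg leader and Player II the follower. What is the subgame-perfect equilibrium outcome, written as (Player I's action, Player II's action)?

(B, c1)

Player II best-responds to each possible Player I move:
- A: Player II compares 0, 3, 2 and picks c2; Player I would get 0.
- B: Player II compares 9, 6, 4 and picks c1; Player I would get 4.
- C: Player II compares 0, 1, -2 and picks c2; Player I would get -4.
- D: Player II compares 8, 9, -4 and picks c2; Player I would get 3.
Player I's induced payoffs are 0, 4, -4, 3, so Player I commits to B. Subgame-perfect outcome: (B, c1) with payoffs (4, 9).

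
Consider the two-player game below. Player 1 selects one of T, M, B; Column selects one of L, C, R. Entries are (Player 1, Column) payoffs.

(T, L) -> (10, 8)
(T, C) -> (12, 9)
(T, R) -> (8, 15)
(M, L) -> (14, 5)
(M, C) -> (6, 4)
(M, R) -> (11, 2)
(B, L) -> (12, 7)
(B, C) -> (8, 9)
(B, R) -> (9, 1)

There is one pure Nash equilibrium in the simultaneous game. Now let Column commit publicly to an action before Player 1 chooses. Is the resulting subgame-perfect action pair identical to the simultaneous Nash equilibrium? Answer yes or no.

no

Player 1 best-responds to each possible Column move:
- L: Player 1 compares 10, 14, 12 and picks M; Column would get 5.
- C: Player 1 compares 12, 6, 8 and picks T; Column would get 9.
- R: Player 1 compares 8, 11, 9 and picks M; Column would get 2.
Among 5, 9, 2, the best is 9 at C. Subgame-perfect outcome: (T, C) with payoffs (12, 9).
Now find the simultaneous Nash equilibrium.
Player 1's best replies: L→M; C→T; R→M.
Column's best replies: T→R; M→L; B→C.
The unique mutual best reply is (M, L), giving (14, 5).
Sequential outcome (T, C) differs from the Nash profile (M, L).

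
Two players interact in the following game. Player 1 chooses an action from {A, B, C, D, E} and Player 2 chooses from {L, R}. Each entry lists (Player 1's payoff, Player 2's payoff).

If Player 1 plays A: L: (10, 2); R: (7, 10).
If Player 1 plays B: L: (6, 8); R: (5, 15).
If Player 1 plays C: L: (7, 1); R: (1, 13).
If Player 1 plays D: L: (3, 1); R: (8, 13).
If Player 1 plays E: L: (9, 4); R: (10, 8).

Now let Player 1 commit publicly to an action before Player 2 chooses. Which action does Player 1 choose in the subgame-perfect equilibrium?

Work backward from Player 2's decision.
- A: Player 2 compares 2, 10 and picks R; Player 1 would get 7.
- B: Player 2 compares 8, 15 and picks R; Player 1 would get 5.
- C: Player 2 compares 1, 13 and picks R; Player 1 would get 1.
- D: Player 2 compares 1, 13 and picks R; Player 1 would get 8.
- E: Player 2 compares 4, 8 and picks R; Player 1 would get 10.
Maximizing over 7, 5, 1, 8, 10, Player 1 chooses E. Subgame-perfect outcome: (E, R) with payoffs (10, 8).

E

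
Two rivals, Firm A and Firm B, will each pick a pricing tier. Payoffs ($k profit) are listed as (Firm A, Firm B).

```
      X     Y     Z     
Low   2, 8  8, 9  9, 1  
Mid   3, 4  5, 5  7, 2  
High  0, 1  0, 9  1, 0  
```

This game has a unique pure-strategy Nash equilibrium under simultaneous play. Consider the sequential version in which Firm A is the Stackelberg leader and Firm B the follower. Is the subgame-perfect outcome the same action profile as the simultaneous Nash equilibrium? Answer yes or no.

Solve by backward induction (Firm A leads).
- Low → Firm B plays Y (best of 8, 9, 1); Firm A gets 8.
- Mid → Firm B plays Y (best of 4, 5, 2); Firm A gets 5.
- High → Firm B plays Y (best of 1, 9, 0); Firm A gets 0.
Firm A's induced payoffs are 8, 5, 0, so Firm A commits to Low. Subgame-perfect outcome: (Low, Y) with payoffs (8, 9).
For the simultaneous game, intersect best replies.
Firm A's best replies: X→Mid; Y→Low; Z→Low.
Firm B's best replies: Low→Y; Mid→Y; High→Y.
The unique mutual best reply is (Low, Y), giving (8, 9).
Sequential outcome (Low, Y) coincides with the Nash profile (Low, Y).

yes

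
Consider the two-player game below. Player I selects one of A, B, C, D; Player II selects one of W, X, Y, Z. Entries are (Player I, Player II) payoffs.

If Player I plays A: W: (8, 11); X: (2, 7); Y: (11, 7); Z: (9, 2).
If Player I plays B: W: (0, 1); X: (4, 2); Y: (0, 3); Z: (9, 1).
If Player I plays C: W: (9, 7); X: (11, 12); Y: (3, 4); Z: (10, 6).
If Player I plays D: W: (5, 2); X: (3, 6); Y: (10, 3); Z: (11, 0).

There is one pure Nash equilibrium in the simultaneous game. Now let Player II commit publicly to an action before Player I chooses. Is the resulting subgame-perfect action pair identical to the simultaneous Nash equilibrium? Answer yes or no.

Backward induction with Player II moving first.
- W: BR = C, leader payoff 7.
- X: BR = C, leader payoff 12.
- Y: BR = A, leader payoff 7.
- Z: BR = D, leader payoff 0.
Player II's induced payoffs are 7, 12, 7, 0, so Player II commits to X. Subgame-perfect outcome: (C, X) with payoffs (11, 12).
For the simultaneous game, intersect best replies.
Player I's best replies: W→C; X→C; Y→A; Z→D.
Player II's best replies: A→W; B→Y; C→X; D→X.
Only (C, X) has each player best-responding; Nash payoffs (11, 12).
Sequential outcome (C, X) coincides with the Nash profile (C, X).

yes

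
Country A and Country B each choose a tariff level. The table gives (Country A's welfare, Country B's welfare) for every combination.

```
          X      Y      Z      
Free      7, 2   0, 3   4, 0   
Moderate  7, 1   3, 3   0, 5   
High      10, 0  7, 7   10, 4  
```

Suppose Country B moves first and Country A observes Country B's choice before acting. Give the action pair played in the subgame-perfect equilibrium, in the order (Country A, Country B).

(High, Y)

Country A best-responds to each possible Country B move:
- X: Country A compares 7, 7, 10 and picks High; Country B would get 0.
- Y: Country A compares 0, 3, 7 and picks High; Country B would get 7.
- Z: Country A compares 4, 0, 10 and picks High; Country B would get 4.
Maximizing over 0, 7, 4, Country B chooses Y. Subgame-perfect outcome: (High, Y) with payoffs (7, 7).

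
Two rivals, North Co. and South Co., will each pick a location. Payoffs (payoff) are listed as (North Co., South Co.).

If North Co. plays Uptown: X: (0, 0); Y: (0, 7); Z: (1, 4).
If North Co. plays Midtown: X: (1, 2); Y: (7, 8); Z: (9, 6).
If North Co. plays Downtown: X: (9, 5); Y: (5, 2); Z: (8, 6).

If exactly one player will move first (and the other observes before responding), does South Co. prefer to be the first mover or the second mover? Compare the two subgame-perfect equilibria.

If North Co. leads: South Co.'s best replies are Uptown→Y, Midtown→Y, Downtown→Z; North Co.'s induced payoffs 0, 7, 8; outcome (Downtown, Z), payoffs (8, 6).
If South Co. leads: North Co.'s best replies are X→Downtown, Y→Midtown, Z→Midtown; South Co.'s induced payoffs 5, 8, 6; outcome (Midtown, Y), payoffs (7, 8).
South Co. gets 8 moving first and 6 moving second, so South Co. prefers to move first.

first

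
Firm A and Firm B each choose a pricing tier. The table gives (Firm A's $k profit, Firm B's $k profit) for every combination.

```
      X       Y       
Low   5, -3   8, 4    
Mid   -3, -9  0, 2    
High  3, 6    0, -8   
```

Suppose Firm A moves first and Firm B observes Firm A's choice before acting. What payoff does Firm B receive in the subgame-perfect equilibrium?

4

Solve by backward induction (Firm A leads).
- Low → Firm B plays Y (best of -3, 4); Firm A gets 8.
- Mid → Firm B plays Y (best of -9, 2); Firm A gets 0.
- High → Firm B plays X (best of 6, -8); Firm A gets 3.
Firm A's induced payoffs are 8, 0, 3, so Firm A commits to Low. Subgame-perfect outcome: (Low, Y) with payoffs (8, 4).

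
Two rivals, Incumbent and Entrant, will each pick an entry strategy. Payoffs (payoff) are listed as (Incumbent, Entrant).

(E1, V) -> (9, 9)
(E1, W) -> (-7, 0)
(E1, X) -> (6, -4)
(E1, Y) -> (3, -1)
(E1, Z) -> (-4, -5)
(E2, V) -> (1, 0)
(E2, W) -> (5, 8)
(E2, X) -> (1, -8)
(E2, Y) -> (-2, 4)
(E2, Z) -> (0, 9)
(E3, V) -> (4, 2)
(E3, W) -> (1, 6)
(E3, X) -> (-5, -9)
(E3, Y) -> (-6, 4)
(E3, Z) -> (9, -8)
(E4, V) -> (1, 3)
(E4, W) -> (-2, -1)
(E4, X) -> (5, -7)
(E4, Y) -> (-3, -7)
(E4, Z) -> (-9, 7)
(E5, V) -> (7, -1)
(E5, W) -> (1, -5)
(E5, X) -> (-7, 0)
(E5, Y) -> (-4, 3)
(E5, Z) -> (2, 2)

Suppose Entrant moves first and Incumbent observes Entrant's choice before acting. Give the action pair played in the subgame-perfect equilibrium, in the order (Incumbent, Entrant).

(E1, V)

Work backward from Incumbent's decision.
- V → Incumbent plays E1 (best of 9, 1, 4, 1, 7); Entrant gets 9.
- W → Incumbent plays E2 (best of -7, 5, 1, -2, 1); Entrant gets 8.
- X → Incumbent plays E1 (best of 6, 1, -5, 5, -7); Entrant gets -4.
- Y → Incumbent plays E1 (best of 3, -2, -6, -3, -4); Entrant gets -1.
- Z → Incumbent plays E3 (best of -4, 0, 9, -9, 2); Entrant gets -8.
Maximizing over 9, 8, -4, -1, -8, Entrant chooses V. Subgame-perfect outcome: (E1, V) with payoffs (9, 9).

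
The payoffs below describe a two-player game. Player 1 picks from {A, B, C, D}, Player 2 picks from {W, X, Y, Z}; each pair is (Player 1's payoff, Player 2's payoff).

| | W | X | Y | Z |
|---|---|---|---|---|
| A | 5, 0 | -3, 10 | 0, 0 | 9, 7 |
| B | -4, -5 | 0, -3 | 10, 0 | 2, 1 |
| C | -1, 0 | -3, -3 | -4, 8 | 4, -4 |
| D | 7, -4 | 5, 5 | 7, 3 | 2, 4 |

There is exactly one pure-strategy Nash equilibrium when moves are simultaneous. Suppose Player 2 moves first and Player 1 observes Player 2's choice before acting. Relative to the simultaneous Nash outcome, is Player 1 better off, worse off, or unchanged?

Player 1 best-responds to each possible Player 2 move:
- W → Player 1 plays D (best of 5, -4, -1, 7); Player 2 gets -4.
- X → Player 1 plays D (best of -3, 0, -3, 5); Player 2 gets 5.
- Y → Player 1 plays B (best of 0, 10, -4, 7); Player 2 gets 0.
- Z → Player 1 plays A (best of 9, 2, 4, 2); Player 2 gets 7.
Maximizing over -4, 5, 0, 7, Player 2 chooses Z. Subgame-perfect outcome: (A, Z) with payoffs (9, 7).
Under simultaneous play:
Player 1's best replies: W→D; X→D; Y→B; Z→A.
Player 2's best replies: A→X; B→Z; C→Y; D→X.
Only (D, X) has each player best-responding; Nash payoffs (5, 5).
Player 1 earns 9 sequentially versus 5 at the Nash outcome: better off.

better off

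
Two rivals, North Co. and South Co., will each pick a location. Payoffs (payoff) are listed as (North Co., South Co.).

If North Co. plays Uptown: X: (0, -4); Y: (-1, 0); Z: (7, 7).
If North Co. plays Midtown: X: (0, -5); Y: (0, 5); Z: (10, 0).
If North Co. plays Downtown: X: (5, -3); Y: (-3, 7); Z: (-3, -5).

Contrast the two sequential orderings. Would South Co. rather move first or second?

second

If North Co. leads: South Co.'s best replies are Uptown→Z, Midtown→Y, Downtown→Y; North Co.'s induced payoffs 7, 0, -3; outcome (Uptown, Z), payoffs (7, 7).
If South Co. leads: North Co.'s best replies are X→Downtown, Y→Midtown, Z→Midtown; South Co.'s induced payoffs -3, 5, 0; outcome (Midtown, Y), payoffs (0, 5).
South Co. gets 5 moving first and 7 moving second, so South Co. prefers to move second.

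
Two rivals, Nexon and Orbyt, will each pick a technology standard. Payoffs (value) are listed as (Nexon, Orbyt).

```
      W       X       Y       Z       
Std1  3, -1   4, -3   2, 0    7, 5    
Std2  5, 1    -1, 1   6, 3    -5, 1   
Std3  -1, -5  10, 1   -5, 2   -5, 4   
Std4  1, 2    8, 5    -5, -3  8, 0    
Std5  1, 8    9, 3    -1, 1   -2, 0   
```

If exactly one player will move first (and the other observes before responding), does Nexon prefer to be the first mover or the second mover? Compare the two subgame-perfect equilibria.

first

If Nexon leads: Orbyt's best replies are Std1→Z, Std2→Y, Std3→Z, Std4→X, Std5→W; Nexon's induced payoffs 7, 6, -5, 8, 1; outcome (Std4, X), payoffs (8, 5).
If Orbyt leads: Nexon's best replies are W→Std2, X→Std3, Y→Std2, Z→Std4; Orbyt's induced payoffs 1, 1, 3, 0; outcome (Std2, Y), payoffs (6, 3).
Nexon gets 8 moving first and 6 moving second, so Nexon prefers to move first.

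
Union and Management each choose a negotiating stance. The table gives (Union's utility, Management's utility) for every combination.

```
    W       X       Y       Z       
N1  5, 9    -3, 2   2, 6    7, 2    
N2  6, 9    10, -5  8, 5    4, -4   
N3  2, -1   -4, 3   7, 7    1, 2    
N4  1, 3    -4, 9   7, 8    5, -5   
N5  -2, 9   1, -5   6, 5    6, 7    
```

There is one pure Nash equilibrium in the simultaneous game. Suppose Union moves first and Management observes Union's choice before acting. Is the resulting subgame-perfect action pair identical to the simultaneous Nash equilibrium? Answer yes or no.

no

Work backward from Management's decision.
- N1 → Management plays W (best of 9, 2, 6, 2); Union gets 5.
- N2 → Management plays W (best of 9, -5, 5, -4); Union gets 6.
- N3 → Management plays Y (best of -1, 3, 7, 2); Union gets 7.
- N4 → Management plays X (best of 3, 9, 8, -5); Union gets -4.
- N5 → Management plays W (best of 9, -5, 5, 7); Union gets -2.
Among 5, 6, 7, -4, -2, the best is 7 at N3. Subgame-perfect outcome: (N3, Y) with payoffs (7, 7).
Now find the simultaneous Nash equilibrium.
Union's best replies: W→N2; X→N2; Y→N2; Z→N1.
Management's best replies: N1→W; N2→W; N3→Y; N4→X; N5→W.
The unique mutual best reply is (N2, W), giving (6, 9).
Sequential outcome (N3, Y) differs from the Nash profile (N2, W).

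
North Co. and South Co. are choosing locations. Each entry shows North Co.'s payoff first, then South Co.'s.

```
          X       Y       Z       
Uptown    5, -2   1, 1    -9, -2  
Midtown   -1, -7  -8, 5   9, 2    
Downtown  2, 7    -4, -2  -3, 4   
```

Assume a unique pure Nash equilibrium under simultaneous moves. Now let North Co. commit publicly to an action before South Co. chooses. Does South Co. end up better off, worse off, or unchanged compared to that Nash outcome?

Work backward from South Co.'s decision.
- Uptown: South Co. compares -2, 1, -2 and picks Y; North Co. would get 1.
- Midtown: South Co. compares -7, 5, 2 and picks Y; North Co. would get -8.
- Downtown: South Co. compares 7, -2, 4 and picks X; North Co. would get 2.
North Co.'s induced payoffs are 1, -8, 2, so North Co. commits to Downtown. Subgame-perfect outcome: (Downtown, X) with payoffs (2, 7).
For the simultaneous game, intersect best replies.
North Co.'s best replies: X→Uptown; Y→Uptown; Z→Midtown.
South Co.'s best replies: Uptown→Y; Midtown→Y; Downtown→X.
Only (Uptown, Y) has each player best-responding; Nash payoffs (1, 1).
South Co. earns 7 sequentially versus 1 at the Nash outcome: better off.

better off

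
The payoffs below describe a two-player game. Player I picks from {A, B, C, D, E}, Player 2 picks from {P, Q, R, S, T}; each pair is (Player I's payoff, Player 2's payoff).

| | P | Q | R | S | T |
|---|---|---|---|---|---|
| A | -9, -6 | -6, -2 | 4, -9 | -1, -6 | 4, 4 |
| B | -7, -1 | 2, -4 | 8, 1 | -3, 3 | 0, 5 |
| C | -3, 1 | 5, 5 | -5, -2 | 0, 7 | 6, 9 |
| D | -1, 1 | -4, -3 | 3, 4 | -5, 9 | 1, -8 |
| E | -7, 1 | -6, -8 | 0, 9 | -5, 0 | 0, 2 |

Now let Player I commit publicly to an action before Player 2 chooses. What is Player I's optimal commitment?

C

Solve by backward induction (Player I leads).
- A → Player 2 plays T (best of -6, -2, -9, -6, 4); Player I gets 4.
- B → Player 2 plays T (best of -1, -4, 1, 3, 5); Player I gets 0.
- C → Player 2 plays T (best of 1, 5, -2, 7, 9); Player I gets 6.
- D → Player 2 plays S (best of 1, -3, 4, 9, -8); Player I gets -5.
- E → Player 2 plays R (best of 1, -8, 9, 0, 2); Player I gets 0.
Player I's induced payoffs are 4, 0, 6, -5, 0, so Player I commits to C. Subgame-perfect outcome: (C, T) with payoffs (6, 9).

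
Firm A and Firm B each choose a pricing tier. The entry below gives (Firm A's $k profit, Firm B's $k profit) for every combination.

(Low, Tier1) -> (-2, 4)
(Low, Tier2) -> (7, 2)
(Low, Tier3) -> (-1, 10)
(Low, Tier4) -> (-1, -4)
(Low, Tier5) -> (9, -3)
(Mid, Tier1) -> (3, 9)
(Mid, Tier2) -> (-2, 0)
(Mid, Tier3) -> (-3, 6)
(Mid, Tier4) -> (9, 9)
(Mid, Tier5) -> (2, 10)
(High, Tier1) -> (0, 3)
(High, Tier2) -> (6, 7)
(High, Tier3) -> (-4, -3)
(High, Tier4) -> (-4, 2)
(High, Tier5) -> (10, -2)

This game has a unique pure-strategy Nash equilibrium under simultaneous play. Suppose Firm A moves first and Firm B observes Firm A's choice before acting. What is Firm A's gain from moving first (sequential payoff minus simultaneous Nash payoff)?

7

Firm B best-responds to each possible Firm A move:
- Low: Firm B compares 4, 2, 10, -4, -3 and picks Tier3; Firm A would get -1.
- Mid: Firm B compares 9, 0, 6, 9, 10 and picks Tier5; Firm A would get 2.
- High: Firm B compares 3, 7, -3, 2, -2 and picks Tier2; Firm A would get 6.
Among -1, 2, 6, the best is 6 at High. Subgame-perfect outcome: (High, Tier2) with payoffs (6, 7).
Under simultaneous play:
Firm A's best replies: Tier1→Mid; Tier2→Low; Tier3→Low; Tier4→Mid; Tier5→High.
Firm B's best replies: Low→Tier3; Mid→Tier5; High→Tier2.
Only (Low, Tier3) has each player best-responding; Nash payoffs (-1, 10).
Firm A's commitment gain: 6 − -1 = 7.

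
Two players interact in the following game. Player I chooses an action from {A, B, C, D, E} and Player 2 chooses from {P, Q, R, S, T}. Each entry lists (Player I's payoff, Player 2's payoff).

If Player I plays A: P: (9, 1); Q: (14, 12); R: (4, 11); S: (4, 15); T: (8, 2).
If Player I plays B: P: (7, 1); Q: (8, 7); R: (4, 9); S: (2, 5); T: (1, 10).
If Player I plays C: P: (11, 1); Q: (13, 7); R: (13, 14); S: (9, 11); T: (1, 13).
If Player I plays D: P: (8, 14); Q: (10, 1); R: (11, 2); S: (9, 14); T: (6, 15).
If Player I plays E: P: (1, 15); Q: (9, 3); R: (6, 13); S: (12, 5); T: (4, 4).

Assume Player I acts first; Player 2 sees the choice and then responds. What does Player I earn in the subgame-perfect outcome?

13

Backward induction with Player I moving first.
- A → Player 2 plays S (best of 1, 12, 11, 15, 2); Player I gets 4.
- B → Player 2 plays T (best of 1, 7, 9, 5, 10); Player I gets 1.
- C → Player 2 plays R (best of 1, 7, 14, 11, 13); Player I gets 13.
- D → Player 2 plays T (best of 14, 1, 2, 14, 15); Player I gets 6.
- E → Player 2 plays P (best of 15, 3, 13, 5, 4); Player I gets 1.
Among 4, 1, 13, 6, 1, the best is 13 at C. Subgame-perfect outcome: (C, R) with payoffs (13, 14).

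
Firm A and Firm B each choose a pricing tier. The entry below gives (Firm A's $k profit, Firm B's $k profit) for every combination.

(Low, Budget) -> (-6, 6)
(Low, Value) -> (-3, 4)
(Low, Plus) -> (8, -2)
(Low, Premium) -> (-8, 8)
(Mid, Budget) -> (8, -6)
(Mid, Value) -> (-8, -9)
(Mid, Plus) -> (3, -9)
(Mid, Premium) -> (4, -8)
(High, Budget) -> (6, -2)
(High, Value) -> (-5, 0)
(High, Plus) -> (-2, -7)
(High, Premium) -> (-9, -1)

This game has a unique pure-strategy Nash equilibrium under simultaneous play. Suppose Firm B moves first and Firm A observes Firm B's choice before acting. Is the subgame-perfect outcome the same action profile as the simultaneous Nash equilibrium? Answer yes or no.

Work backward from Firm A's decision.
- Budget: Firm A compares -6, 8, 6 and picks Mid; Firm B would get -6.
- Value: Firm A compares -3, -8, -5 and picks Low; Firm B would get 4.
- Plus: Firm A compares 8, 3, -2 and picks Low; Firm B would get -2.
- Premium: Firm A compares -8, 4, -9 and picks Mid; Firm B would get -8.
Maximizing over -6, 4, -2, -8, Firm B chooses Value. Subgame-perfect outcome: (Low, Value) with payoffs (-3, 4).
For the simultaneous game, intersect best replies.
Firm A's best replies: Budget→Mid; Value→Low; Plus→Low; Premium→Mid.
Firm B's best replies: Low→Premium; Mid→Budget; High→Value.
The unique mutual best reply is (Mid, Budget), giving (8, -6).
Sequential outcome (Low, Value) differs from the Nash profile (Mid, Budget).

no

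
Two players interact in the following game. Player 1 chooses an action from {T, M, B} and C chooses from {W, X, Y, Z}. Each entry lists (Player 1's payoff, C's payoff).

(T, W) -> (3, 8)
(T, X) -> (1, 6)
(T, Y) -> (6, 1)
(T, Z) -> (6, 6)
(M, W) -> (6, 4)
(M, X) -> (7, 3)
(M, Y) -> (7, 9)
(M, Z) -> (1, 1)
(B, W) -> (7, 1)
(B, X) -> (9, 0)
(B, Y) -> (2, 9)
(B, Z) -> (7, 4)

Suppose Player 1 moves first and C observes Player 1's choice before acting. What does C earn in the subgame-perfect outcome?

9

C best-responds to each possible Player 1 move:
- T: C compares 8, 6, 1, 6 and picks W; Player 1 would get 3.
- M: C compares 4, 3, 9, 1 and picks Y; Player 1 would get 7.
- B: C compares 1, 0, 9, 4 and picks Y; Player 1 would get 2.
Player 1's induced payoffs are 3, 7, 2, so Player 1 commits to M. Subgame-perfect outcome: (M, Y) with payoffs (7, 9).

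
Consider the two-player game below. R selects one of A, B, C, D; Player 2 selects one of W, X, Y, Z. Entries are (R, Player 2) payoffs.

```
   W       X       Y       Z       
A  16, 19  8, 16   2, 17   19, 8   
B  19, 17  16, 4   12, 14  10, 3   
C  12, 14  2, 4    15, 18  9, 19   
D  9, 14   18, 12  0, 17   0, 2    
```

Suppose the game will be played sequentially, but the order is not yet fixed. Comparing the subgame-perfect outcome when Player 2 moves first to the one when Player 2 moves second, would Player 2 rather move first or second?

If R leads: Player 2's best replies are A→W, B→W, C→Z, D→Y; R's induced payoffs 16, 19, 9, 0; outcome (B, W), payoffs (19, 17).
If Player 2 leads: R's best replies are W→B, X→D, Y→C, Z→A; Player 2's induced payoffs 17, 12, 18, 8; outcome (C, Y), payoffs (15, 18).
Player 2 gets 18 moving first and 17 moving second, so Player 2 prefers to move first.

first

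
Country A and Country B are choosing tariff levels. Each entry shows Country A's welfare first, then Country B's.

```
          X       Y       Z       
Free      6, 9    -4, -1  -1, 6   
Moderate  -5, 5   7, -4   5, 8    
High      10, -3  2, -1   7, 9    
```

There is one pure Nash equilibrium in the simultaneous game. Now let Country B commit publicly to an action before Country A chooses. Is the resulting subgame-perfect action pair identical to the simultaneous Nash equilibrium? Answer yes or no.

yes

Solve by backward induction (Country B leads).
- X: Country A compares 6, -5, 10 and picks High; Country B would get -3.
- Y: Country A compares -4, 7, 2 and picks Moderate; Country B would get -4.
- Z: Country A compares -1, 5, 7 and picks High; Country B would get 9.
Country B's induced payoffs are -3, -4, 9, so Country B commits to Z. Subgame-perfect outcome: (High, Z) with payoffs (7, 9).
Now find the simultaneous Nash equilibrium.
Country A's best replies: X→High; Y→Moderate; Z→High.
Country B's best replies: Free→X; Moderate→Z; High→Z.
Only (High, Z) has each player best-responding; Nash payoffs (7, 9).
Sequential outcome (High, Z) coincides with the Nash profile (High, Z).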